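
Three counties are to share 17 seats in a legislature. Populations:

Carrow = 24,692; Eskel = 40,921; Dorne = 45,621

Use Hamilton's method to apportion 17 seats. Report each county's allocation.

Carrow 4; Eskel 6; Dorne 7

Total 111234; standard divisor 111234/17 ≈ 6543.176.
Standard quotas: Carrow 3.7737, Eskel 6.2540, Dorne 6.9723.
Lower quotas: Carrow 3, Eskel 6, Dorne 6 (sum 15, leaving 2 seats).
Remainders in descending order: Dorne 0.9723, Carrow 0.7737, Eskel 0.2540.
The surplus seats go to Dorne, Carrow.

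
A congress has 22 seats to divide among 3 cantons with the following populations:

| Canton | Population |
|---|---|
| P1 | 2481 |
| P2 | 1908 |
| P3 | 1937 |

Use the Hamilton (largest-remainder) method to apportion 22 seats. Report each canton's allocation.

The standard divisor is 6326/22 ≈ 287.545.
Standard quotas: P1 8.628, P2 6.635, P3 6.736.
Lower quotas: P1 8, P2 6, P3 6 (sum 20, leaving 2 seats).
Remainders in descending order: P3 0.736, P2 0.635, P1 0.628.
Largest remainders: P3, P2 receive the extra seats.

P1 8, P2 7, P3 7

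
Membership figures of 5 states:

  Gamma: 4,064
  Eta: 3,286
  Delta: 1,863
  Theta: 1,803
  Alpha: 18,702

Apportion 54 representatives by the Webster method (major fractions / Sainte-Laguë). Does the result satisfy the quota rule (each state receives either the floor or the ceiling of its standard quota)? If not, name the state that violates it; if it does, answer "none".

Standard quotas: Gamma 7.385, Eta 5.971, Delta 3.385, Theta 3.276, Alpha 33.983.
Webster allocation: Gamma 7, Eta 6, Delta 3, Theta 3, Alpha 35.
Alpha has quota 33.983 (lower 33, upper 34) but receives 35 — outside the quota interval.

Alpha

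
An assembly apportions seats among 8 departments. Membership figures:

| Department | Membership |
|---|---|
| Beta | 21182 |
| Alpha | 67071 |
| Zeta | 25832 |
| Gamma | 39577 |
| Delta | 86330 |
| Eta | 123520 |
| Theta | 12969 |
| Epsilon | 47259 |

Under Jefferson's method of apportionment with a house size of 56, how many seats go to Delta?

Standard divisor 423740/56 ≈ 7566.786; standard quotas: Beta 2.799, Alpha 8.864, Zeta 3.414, Gamma 5.230, Delta 11.409, Eta 16.324, Theta 1.714, Epsilon 6.246.
Rounding down gives 2, 8, 3, 5, 11, 16, 1, 6 = 52 seats, so the divisor must be adjusted.
With modified divisor 7000: modified quotas Beta 3.026, Alpha 9.582, Zeta 3.690, Gamma 5.654, Delta 12.333, Eta 17.646, Theta 1.853, Epsilon 6.751.
Rounding down: Beta 3, Alpha 9, Zeta 3, Gamma 5, Delta 12, Eta 17, Theta 1, Epsilon 6 (total 56).
Delta receives 12.

12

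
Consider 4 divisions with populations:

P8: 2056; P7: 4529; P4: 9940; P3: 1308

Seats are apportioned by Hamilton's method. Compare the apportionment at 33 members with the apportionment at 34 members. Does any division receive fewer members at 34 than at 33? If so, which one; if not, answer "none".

At 33 seats: P8 4, P7 8, P4 18, P3 3.
At 34 seats: P8 4, P7 9, P4 19, P3 2.
P3 drops from 3 to 2.

P3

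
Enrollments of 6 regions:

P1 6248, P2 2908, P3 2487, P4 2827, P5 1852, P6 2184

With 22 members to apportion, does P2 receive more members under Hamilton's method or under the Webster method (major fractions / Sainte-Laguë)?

Hamilton: P1 7, P2 4, P3 3, P4 3, P5 2, P6 3.
Webster: P1 8, P2 3, P3 3, P4 3, P5 2, P6 3.
P2 gets 4 under Hamilton and 3 under Webster.

Hamilton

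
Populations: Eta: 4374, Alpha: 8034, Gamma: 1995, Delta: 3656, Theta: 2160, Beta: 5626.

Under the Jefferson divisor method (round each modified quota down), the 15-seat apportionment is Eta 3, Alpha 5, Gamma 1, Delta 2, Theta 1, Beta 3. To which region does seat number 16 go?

Priority for the next seat is population ÷ (current seats + 1).
Priorities: Eta 1093.500, Alpha 1339.000, Gamma 997.500, Delta 1218.667, Theta 1080.000, Beta 1406.500.
Highest priority: Beta.

Beta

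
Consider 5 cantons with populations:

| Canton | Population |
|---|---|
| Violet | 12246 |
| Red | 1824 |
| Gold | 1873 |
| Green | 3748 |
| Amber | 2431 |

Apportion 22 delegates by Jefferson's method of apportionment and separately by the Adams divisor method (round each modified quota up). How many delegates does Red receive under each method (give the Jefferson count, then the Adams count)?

1 and 2

Jefferson: Violet 13, Red 1, Gold 2, Green 4, Amber 2.
Adams: Violet 11, Red 2, Gold 2, Green 4, Amber 3.
Red gets 1 under Jefferson and 2 under Adams.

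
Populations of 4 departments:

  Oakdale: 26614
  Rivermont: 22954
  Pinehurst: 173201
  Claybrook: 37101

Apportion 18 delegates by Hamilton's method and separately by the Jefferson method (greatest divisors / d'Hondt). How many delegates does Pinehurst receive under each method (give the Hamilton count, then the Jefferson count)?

12 and 13

Hamilton: Oakdale 2, Rivermont 2, Pinehurst 12, Claybrook 2.
Jefferson: Oakdale 2, Rivermont 1, Pinehurst 13, Claybrook 2.
Pinehurst gets 12 under Hamilton and 13 under Jefferson.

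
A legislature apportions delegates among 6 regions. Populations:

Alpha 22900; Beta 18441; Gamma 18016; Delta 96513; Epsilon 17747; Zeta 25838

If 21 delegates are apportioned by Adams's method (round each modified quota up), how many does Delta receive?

Standard divisor 199455/21 ≈ 9497.857; standard quotas: Alpha 2.411, Beta 1.942, Gamma 1.897, Delta 10.162, Epsilon 1.869, Zeta 2.720.
Rounding up gives 3, 2, 2, 11, 2, 3 = 23 seats, so the divisor must be adjusted.
With modified divisor 11100: modified quotas Alpha 2.063, Beta 1.661, Gamma 1.623, Delta 8.695, Epsilon 1.599, Zeta 2.328.
Rounding up: Alpha 3, Beta 2, Gamma 2, Delta 9, Epsilon 2, Zeta 3 (total 21).
Delta receives 9.

9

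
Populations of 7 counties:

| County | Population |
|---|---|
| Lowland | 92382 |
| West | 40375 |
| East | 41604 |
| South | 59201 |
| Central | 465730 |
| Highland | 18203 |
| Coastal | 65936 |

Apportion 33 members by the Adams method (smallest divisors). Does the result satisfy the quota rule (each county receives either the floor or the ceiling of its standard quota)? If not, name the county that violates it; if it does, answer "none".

Standard quotas: Lowland 3.891, West 1.701, East 1.752, South 2.494, Central 19.618, Highland 0.767, Coastal 2.777.
Adams allocation: Lowland 4, West 2, East 2, South 3, Central 18, Highland 1, Coastal 3.
Central has quota 19.618 (lower 19, upper 20) but receives 18 — outside the quota interval.

Central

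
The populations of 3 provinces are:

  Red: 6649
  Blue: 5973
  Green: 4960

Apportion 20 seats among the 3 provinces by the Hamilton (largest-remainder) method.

Red 7; Blue 7; Green 6

Standard divisor: 17582 ÷ 20 ≈ 879.1.
Standard quotas: Red 7.5634, Blue 6.7944, Green 5.6421.
Lower quotas: Red 7, Blue 6, Green 5 (sum 18, leaving 2 seats).
Remainders in descending order: Blue 0.7944, Green 0.6421, Red 0.5634.
Largest remainders: Blue, Green receive the extra seats.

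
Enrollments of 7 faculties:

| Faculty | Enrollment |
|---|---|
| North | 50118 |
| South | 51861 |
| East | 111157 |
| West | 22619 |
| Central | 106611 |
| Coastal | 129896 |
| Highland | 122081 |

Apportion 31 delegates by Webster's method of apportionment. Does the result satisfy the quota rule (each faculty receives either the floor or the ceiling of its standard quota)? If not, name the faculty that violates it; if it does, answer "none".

Standard quotas: North 2.614, South 2.705, East 5.798, West 1.180, Central 5.561, Coastal 6.775, Highland 6.368.
Webster allocation: North 3, South 3, East 6, West 1, Central 5, Coastal 7, Highland 6.
Every allocation lies between the lower and upper quota.

none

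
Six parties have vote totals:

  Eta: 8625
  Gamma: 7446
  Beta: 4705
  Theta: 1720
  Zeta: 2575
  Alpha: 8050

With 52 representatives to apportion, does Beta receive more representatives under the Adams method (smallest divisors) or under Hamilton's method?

Adams: Eta 13, Gamma 12, Beta 8, Theta 3, Zeta 4, Alpha 12.
Hamilton: Eta 13, Gamma 12, Beta 7, Theta 3, Zeta 4, Alpha 13.
Beta gets 8 under Adams and 7 under Hamilton.

Adams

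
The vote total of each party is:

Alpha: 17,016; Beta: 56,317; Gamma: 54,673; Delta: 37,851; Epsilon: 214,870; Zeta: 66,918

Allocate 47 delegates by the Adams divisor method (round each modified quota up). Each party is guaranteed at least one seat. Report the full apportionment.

Standard divisor 447645/47 ≈ 9524.362; standard quotas: Alpha 1.787, Beta 5.913, Gamma 5.740, Delta 3.974, Epsilon 22.560, Zeta 7.026.
Rounding up gives 2, 6, 6, 4, 23, 8 = 49 seats, so the divisor must be adjusted.
With modified divisor 10000: modified quotas Alpha 1.702, Beta 5.632, Gamma 5.467, Delta 3.785, Epsilon 21.487, Zeta 6.692.
Rounding up: Alpha 2, Beta 6, Gamma 6, Delta 4, Epsilon 22, Zeta 7 (total 47).

Alpha 2, Beta 6, Gamma 6, Delta 4, Epsilon 22, Zeta 7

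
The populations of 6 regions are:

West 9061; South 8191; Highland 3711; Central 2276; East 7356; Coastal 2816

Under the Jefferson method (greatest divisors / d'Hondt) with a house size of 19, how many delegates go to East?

Standard divisor 33411/19 ≈ 1758.474; standard quotas: West 5.153, South 4.658, Highland 2.110, Central 1.294, East 4.183, Coastal 1.601.
Rounding down gives 5, 4, 2, 1, 4, 1 = 17 seats, so the divisor must be adjusted.
With modified divisor 1500: modified quotas West 6.041, South 5.461, Highland 2.474, Central 1.517, East 4.904, Coastal 1.877.
Rounding down: West 6, South 5, Highland 2, Central 1, East 4, Coastal 1 (total 19).
East receives 4.

4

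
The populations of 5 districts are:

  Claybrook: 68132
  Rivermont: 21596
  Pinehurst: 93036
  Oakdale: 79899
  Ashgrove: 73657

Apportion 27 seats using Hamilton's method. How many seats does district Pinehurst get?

Standard divisor: 336320 ÷ 27 ≈ 12456.296.
Standard quotas: Claybrook 5.4697, Rivermont 1.7337, Pinehurst 7.4690, Oakdale 6.4143, Ashgrove 5.9132.
Lower quotas: Claybrook 5, Rivermont 1, Pinehurst 7, Oakdale 6, Ashgrove 5 (sum 24, leaving 3 seats).
Remainders in descending order: Ashgrove 0.9132, Rivermont 0.7337, Claybrook 0.4697, Pinehurst 0.4690, Oakdale 0.4143.
Largest remainders: Ashgrove, Rivermont, Claybrook receive the extra seats.
Pinehurst receives 7.

7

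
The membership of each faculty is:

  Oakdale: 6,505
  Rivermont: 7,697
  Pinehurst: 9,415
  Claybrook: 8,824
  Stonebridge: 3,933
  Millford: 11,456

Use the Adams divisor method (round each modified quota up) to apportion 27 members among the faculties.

Standard divisor 47830/27 ≈ 1771.481; standard quotas: Oakdale 3.672, Rivermont 4.345, Pinehurst 5.315, Claybrook 4.981, Stonebridge 2.220, Millford 6.467.
Rounding up gives 4, 5, 6, 5, 3, 7 = 30 seats, so the divisor must be adjusted.
With modified divisor 1945: modified quotas Oakdale 3.344, Rivermont 3.957, Pinehurst 4.841, Claybrook 4.537, Stonebridge 2.022, Millford 5.890.
Rounding up: Oakdale 4, Rivermont 4, Pinehurst 5, Claybrook 5, Stonebridge 3, Millford 6 (total 27).

Oakdale 4, Rivermont 4, Pinehurst 5, Claybrook 5, Stonebridge 3, Millford 6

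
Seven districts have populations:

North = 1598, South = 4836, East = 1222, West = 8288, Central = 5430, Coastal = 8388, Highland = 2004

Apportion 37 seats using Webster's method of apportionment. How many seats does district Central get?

Standard divisor 31766/37 ≈ 858.541; standard quotas: North 1.861, South 5.633, East 1.423, West 9.654, Central 6.325, Coastal 9.770, Highland 2.334.
Rounding to the nearest integer gives North 2, South 6, East 1, West 10, Central 6, Coastal 10, Highland 2 — total 37, matching the house size, so no adjustment is needed.
Central receives 6.

6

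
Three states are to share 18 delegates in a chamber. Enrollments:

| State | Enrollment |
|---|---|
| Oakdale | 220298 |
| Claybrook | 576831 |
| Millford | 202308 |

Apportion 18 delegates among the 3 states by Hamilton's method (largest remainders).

Standard divisor: 999437 ÷ 18 ≈ 55524.278.
Standard quotas: Oakdale 3.9676, Claybrook 10.3888, Millford 3.6436.
Lower quotas: Oakdale 3, Claybrook 10, Millford 3 (sum 16, leaving 2 seats).
Remainders in descending order: Oakdale 0.9676, Millford 0.6436, Claybrook 0.3888.
Largest remainders: Oakdale, Millford receive the extra seats.

Oakdale: 4, Claybrook: 10, Millford: 4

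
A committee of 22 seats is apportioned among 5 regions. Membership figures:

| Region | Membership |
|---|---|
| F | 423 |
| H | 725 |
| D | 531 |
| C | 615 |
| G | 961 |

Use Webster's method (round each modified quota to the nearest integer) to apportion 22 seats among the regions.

Standard divisor 3255/22 ≈ 147.955; standard quotas: F 2.859, H 4.900, D 3.589, C 4.157, G 6.495.
Rounding to the nearest integer gives F 3, H 5, D 4, C 4, G 6 — total 22, matching the house size, so no adjustment is needed.

F=3; H=5; D=4; C=4; G=6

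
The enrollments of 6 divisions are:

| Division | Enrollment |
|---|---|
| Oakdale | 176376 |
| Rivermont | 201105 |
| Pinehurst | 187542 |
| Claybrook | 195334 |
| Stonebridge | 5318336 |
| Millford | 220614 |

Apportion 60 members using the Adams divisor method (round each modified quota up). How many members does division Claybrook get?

2

Standard divisor 6299307/60 ≈ 104988.45; standard quotas: Oakdale 1.680, Rivermont 1.915, Pinehurst 1.786, Claybrook 1.861, Stonebridge 50.656, Millford 2.101.
Rounding up gives 2, 2, 2, 2, 51, 3 = 62 seats, so the divisor must be adjusted.
With modified divisor 109068: modified quotas Oakdale 1.617, Rivermont 1.844, Pinehurst 1.719, Claybrook 1.791, Stonebridge 48.762, Millford 2.023.
Rounding up: Oakdale 2, Rivermont 2, Pinehurst 2, Claybrook 2, Stonebridge 49, Millford 3 (total 60).
Claybrook receives 2.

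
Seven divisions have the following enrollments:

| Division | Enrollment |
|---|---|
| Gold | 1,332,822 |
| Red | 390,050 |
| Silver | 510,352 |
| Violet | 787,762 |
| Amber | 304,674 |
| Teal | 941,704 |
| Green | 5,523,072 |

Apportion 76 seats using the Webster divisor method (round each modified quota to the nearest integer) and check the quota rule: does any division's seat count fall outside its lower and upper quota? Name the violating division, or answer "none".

Green

Standard quotas: Gold 10.346, Red 3.028, Silver 3.962, Violet 6.115, Amber 2.365, Teal 7.310, Green 42.874.
Webster allocation: Gold 10, Red 3, Silver 4, Violet 6, Amber 2, Teal 7, Green 44.
Green has quota 42.874 (lower 42, upper 43) but receives 44 — outside the quota interval.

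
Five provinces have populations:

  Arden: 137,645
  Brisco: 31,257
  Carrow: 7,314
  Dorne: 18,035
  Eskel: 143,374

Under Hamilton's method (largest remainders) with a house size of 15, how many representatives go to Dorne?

Total 337625; standard divisor 337625/15 ≈ 22508.333.
Standard quotas: Arden 6.1153, Brisco 1.3887, Carrow 0.3249, Dorne 0.8013, Eskel 6.3698.
Lower quotas: Arden 6, Brisco 1, Carrow 0, Dorne 0, Eskel 6 (sum 13, leaving 2 seats).
Remainders in descending order: Dorne 0.8013, Brisco 0.3887, Eskel 0.3698, Carrow 0.3249, Arden 0.1153.
The surplus seats go to Dorne, Brisco.
Dorne receives 1.

1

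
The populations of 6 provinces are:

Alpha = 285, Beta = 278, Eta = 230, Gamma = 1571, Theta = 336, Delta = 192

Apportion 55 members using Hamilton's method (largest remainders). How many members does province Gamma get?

Standard divisor: 2892 ÷ 55 ≈ 52.582.
Standard quotas: Alpha 5.420, Beta 5.287, Eta 4.374, Gamma 29.877, Theta 6.390, Delta 3.651.
Lower quotas: Alpha 5, Beta 5, Eta 4, Gamma 29, Theta 6, Delta 3 (sum 52, leaving 3 seats).
Remainders in descending order: Gamma 0.877, Delta 0.651, Alpha 0.420, Theta 0.390, Eta 0.374, Beta 0.287.
The surplus seats go to Gamma, Delta, Alpha.
Gamma receives 30.

30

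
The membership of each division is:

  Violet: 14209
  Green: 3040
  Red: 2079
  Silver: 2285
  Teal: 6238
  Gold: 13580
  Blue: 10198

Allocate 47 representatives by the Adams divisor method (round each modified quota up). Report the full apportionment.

Violet 13, Green 3, Red 2, Silver 2, Teal 6, Gold 12, Blue 9

Standard divisor 51629/47 ≈ 1098.489; standard quotas: Violet 12.935, Green 2.767, Red 1.893, Silver 2.080, Teal 5.679, Gold 12.362, Blue 9.284.
Rounding up gives 13, 3, 2, 3, 6, 13, 10 = 50 seats, so the divisor must be adjusted.
With modified divisor 1160: modified quotas Violet 12.249, Green 2.621, Red 1.792, Silver 1.970, Teal 5.378, Gold 11.707, Blue 8.791.
Rounding up: Violet 13, Green 3, Red 2, Silver 2, Teal 6, Gold 12, Blue 9 (total 47).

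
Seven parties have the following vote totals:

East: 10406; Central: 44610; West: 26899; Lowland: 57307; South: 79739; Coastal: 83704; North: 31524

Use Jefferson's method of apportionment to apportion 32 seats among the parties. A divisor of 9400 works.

With modified divisor 9400: modified quotas East 1.107, Central 4.746, West 2.862, Lowland 6.096, South 8.483, Coastal 8.905, North 3.354.
Rounding down: East 1, Central 4, West 2, Lowland 6, South 8, Coastal 8, North 3 (total 32).

East=1, Central=4, West=2, Lowland=6, South=8, Coastal=8, North=3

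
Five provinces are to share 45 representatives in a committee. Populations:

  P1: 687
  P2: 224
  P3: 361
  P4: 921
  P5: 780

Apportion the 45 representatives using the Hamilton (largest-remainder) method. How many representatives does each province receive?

P1: 10; P2: 3; P3: 6; P4: 14; P5: 12

Standard divisor: 2973 ÷ 45 ≈ 66.067.
Standard quotas: P1 10.399, P2 3.391, P3 5.464, P4 13.940, P5 11.806.
Lower quotas: P1 10, P2 3, P3 5, P4 13, P5 11 (sum 42, leaving 3 seats).
Remainders in descending order: P4 0.940, P5 0.806, P3 0.464, P1 0.399, P2 0.391.
Largest remainders: P4, P5, P3 receive the extra seats.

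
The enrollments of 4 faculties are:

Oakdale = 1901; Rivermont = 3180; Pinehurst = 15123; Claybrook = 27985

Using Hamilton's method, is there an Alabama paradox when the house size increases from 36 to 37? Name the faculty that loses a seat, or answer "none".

At 36 seats: Oakdale 2, Rivermont 2, Pinehurst 11, Claybrook 21.
At 37 seats: Oakdale 1, Rivermont 2, Pinehurst 12, Claybrook 22.
Oakdale drops from 2 to 1.

Oakdale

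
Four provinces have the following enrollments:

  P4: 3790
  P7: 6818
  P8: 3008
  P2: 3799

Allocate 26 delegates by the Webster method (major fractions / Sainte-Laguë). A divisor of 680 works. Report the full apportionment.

With modified divisor 680: modified quotas P4 5.574, P7 10.026, P8 4.424, P2 5.587.
Rounding to the nearest integer: P4 6, P7 10, P8 4, P2 6 (total 26).

P4 6, P7 10, P8 4, P2 6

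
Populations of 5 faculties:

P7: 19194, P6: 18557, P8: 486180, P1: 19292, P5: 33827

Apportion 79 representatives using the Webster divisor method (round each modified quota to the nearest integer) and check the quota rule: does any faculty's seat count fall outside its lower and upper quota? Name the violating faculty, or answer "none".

Standard quotas: P7 2.628, P6 2.541, P8 66.560, P1 2.641, P5 4.631.
Webster allocation: P7 3, P6 3, P8 65, P1 3, P5 5.
P8 has quota 66.560 (lower 66, upper 67) but receives 65 — outside the quota interval.

P8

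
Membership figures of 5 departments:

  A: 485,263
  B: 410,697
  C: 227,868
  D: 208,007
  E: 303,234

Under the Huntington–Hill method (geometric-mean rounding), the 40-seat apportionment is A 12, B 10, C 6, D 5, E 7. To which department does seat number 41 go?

Priority for the next seat is population ÷ (√(s·(s+1))).
Priorities: A 38852.134, B 39158.423, C 35160.796, D 37976.709, E 40521.348.
Highest priority: E.

E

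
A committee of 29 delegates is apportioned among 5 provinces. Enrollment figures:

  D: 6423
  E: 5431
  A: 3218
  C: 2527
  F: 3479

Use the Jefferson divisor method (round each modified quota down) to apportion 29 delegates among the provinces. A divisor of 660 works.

With modified divisor 660: modified quotas D 9.732, E 8.229, A 4.876, C 3.829, F 5.271.
Rounding down: D 9, E 8, A 4, C 3, F 5 (total 29).

D 9; E 8; A 4; C 3; F 5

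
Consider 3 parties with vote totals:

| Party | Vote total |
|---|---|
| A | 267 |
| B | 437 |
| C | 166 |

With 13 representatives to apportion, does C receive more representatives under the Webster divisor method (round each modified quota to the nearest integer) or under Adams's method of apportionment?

Webster: A 4, B 7, C 2.
Adams: A 4, B 6, C 3.
C gets 2 under Webster and 3 under Adams.

Adams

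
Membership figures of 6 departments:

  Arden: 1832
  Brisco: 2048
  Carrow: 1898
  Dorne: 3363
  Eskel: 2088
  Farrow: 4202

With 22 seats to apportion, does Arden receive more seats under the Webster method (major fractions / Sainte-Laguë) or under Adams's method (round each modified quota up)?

Webster: Arden 2, Brisco 3, Carrow 3, Dorne 5, Eskel 3, Farrow 6.
Adams: Arden 3, Brisco 3, Carrow 3, Dorne 5, Eskel 3, Farrow 5.
Arden gets 2 under Webster and 3 under Adams.

Adams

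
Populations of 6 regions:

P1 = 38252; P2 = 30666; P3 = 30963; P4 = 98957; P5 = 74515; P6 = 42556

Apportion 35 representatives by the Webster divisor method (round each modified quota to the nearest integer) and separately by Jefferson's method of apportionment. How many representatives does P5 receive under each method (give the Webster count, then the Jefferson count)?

8 and 9

Webster: P1 4, P2 3, P3 4, P4 11, P5 8, P6 5.
Jefferson: P1 4, P2 3, P3 3, P4 11, P5 9, P6 5.
P5 gets 8 under Webster and 9 under Jefferson.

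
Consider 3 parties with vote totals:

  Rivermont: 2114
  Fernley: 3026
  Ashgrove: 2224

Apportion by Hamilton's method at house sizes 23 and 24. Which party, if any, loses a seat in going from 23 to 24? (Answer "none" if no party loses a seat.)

none

At 23 seats: Rivermont 7, Fernley 9, Ashgrove 7.
At 24 seats: Rivermont 7, Fernley 10, Ashgrove 7.
No party's allocation decreased.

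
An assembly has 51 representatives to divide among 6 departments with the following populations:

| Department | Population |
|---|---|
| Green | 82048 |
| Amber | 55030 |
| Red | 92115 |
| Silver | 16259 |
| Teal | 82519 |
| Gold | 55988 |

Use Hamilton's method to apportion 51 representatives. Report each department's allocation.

The standard divisor is 383959/51 ≈ 7528.608.
Standard quotas: Green 10.8982, Amber 7.3095, Red 12.2353, Silver 2.1596, Teal 10.9607, Gold 7.4367.
Lower quotas: Green 10, Amber 7, Red 12, Silver 2, Teal 10, Gold 7 (sum 48, leaving 3 seats).
Remainders in descending order: Teal 0.9607, Green 0.8982, Gold 0.4367, Amber 0.3095, Red 0.2353, Silver 0.1596.
The surplus seats go to Teal, Green, Gold.

Green 11, Amber 7, Red 12, Silver 2, Teal 11, Gold 8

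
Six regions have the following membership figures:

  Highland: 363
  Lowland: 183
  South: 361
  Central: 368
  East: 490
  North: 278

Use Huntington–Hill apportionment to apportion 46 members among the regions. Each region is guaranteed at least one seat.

Highland=8, Lowland=4, South=8, Central=9, East=11, North=6

With divisor 43: modified quotas Highland 8.442, Lowland 4.256, South 8.395, Central 8.558, East 11.395, North 6.465.
Geometric-mean thresholds: Highland √(8·9)=8.485, Lowland √(4·5)=4.472, South √(8·9)=8.485, Central √(8·9)=8.485, East √(11·12)=11.489, North √(6·7)=6.481.
Each quota rounded against its threshold gives Highland 8, Lowland 4, South 8, Central 9, East 11, North 6 (total 46).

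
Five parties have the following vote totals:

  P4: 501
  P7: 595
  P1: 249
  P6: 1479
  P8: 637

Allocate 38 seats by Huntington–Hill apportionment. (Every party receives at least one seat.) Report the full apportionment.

With divisor 91.6: modified quotas P4 5.469, P7 6.496, P1 2.718, P6 16.146, P8 6.954.
Geometric-mean thresholds: P4 √(5·6)=5.477, P7 √(6·7)=6.481, P1 √(2·3)=2.449, P6 √(16·17)=16.492, P8 √(6·7)=6.481.
Each quota rounded against its threshold gives P4 5, P7 7, P1 3, P6 16, P8 7 (total 38).

P4 5, P7 7, P1 3, P6 16, P8 7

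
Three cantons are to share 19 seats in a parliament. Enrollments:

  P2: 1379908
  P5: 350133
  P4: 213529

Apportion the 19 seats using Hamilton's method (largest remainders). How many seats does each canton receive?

Standard divisor: 1943570 ÷ 19 ≈ 102293.158.
Standard quotas: P2 13.4897, P5 3.4228, P4 2.0874.
Lower quotas: P2 13, P5 3, P4 2 (sum 18, leaving 1 seat).
Remainders in descending order: P2 0.4897, P5 0.4228, P4 0.0874.
The surplus seat goes to P2.

P2 14, P5 3, P4 2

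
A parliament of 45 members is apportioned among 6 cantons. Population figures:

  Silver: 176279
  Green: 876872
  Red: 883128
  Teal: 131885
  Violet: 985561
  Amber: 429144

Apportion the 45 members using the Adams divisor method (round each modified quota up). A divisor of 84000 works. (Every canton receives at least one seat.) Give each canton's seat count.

Silver 3; Green 11; Red 11; Teal 2; Violet 12; Amber 6

With modified divisor 84000: modified quotas Silver 2.099, Green 10.439, Red 10.513, Teal 1.570, Violet 11.733, Amber 5.109.
Rounding up: Silver 3, Green 11, Red 11, Teal 2, Violet 12, Amber 6 (total 45).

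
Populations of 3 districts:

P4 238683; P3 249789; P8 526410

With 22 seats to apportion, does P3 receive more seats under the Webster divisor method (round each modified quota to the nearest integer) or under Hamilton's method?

Hamilton

Webster: P4 5, P3 5, P8 12.
Hamilton: P4 5, P3 6, P8 11.
P3 gets 5 under Webster and 6 under Hamilton.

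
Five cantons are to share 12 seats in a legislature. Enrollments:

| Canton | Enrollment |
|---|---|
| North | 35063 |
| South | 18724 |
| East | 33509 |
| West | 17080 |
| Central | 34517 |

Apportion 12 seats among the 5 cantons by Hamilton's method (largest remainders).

North=3, South=2, East=3, West=1, Central=3

The standard divisor is 138893/12 ≈ 11574.417.
Standard quotas: North 3.0294, South 1.6177, East 2.8951, West 1.4757, Central 2.9822.
Lower quotas: North 3, South 1, East 2, West 1, Central 2 (sum 9, leaving 3 seats).
Remainders in descending order: Central 0.9822, East 0.8951, South 0.6177, West 0.4757, North 0.0294.
Largest remainders: Central, East, South receive the extra seats.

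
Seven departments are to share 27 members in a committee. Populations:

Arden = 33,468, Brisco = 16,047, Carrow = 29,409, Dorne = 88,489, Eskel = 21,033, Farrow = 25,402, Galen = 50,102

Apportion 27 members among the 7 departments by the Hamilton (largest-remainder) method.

Total 263950; standard divisor 263950/27 ≈ 9775.926.
Standard quotas: Arden 3.4235, Brisco 1.6415, Carrow 3.0083, Dorne 9.0517, Eskel 2.1515, Farrow 2.5984, Galen 5.1250.
Lower quotas: Arden 3, Brisco 1, Carrow 3, Dorne 9, Eskel 2, Farrow 2, Galen 5 (sum 25, leaving 2 seats).
Remainders in descending order: Brisco 0.6415, Farrow 0.5984, Arden 0.4235, Eskel 0.1515, Galen 0.1250, Dorne 0.0517, Carrow 0.0083.
The surplus seats go to Brisco, Farrow.

Arden 3, Brisco 2, Carrow 3, Dorne 9, Eskel 2, Farrow 3, Galen 5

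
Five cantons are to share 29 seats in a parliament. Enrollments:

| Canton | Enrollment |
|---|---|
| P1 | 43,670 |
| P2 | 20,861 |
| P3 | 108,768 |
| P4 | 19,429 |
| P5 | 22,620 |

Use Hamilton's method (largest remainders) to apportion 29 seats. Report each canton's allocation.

The standard divisor is 215348/29 ≈ 7425.793.
Standard quotas: P1 5.8809, P2 2.8093, P3 14.6473, P4 2.6164, P5 3.0461.
Lower quotas: P1 5, P2 2, P3 14, P4 2, P5 3 (sum 26, leaving 3 seats).
Remainders in descending order: P1 0.8809, P2 0.8093, P3 0.6473, P4 0.6164, P5 0.0461.
The surplus seats go to P1, P2, P3.

P1 6, P2 3, P3 15, P4 2, P5 3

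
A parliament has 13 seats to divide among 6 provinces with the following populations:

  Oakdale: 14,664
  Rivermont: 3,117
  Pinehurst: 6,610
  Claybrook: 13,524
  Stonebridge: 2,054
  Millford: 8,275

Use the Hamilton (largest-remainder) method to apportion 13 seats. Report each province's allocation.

Total 48244; standard divisor 48244/13 ≈ 3711.077.
Standard quotas: Oakdale 3.9514, Rivermont 0.8399, Pinehurst 1.7812, Claybrook 3.6442, Stonebridge 0.5535, Millford 2.2298.
Lower quotas: Oakdale 3, Rivermont 0, Pinehurst 1, Claybrook 3, Stonebridge 0, Millford 2 (sum 9, leaving 4 seats).
Remainders in descending order: Oakdale 0.9514, Rivermont 0.8399, Pinehurst 0.7812, Claybrook 0.6442, Stonebridge 0.5535, Millford 0.2298.
The surplus seats go to Oakdale, Rivermont, Pinehurst, Claybrook.

Oakdale 4, Rivermont 1, Pinehurst 2, Claybrook 4, Stonebridge 0, Millford 2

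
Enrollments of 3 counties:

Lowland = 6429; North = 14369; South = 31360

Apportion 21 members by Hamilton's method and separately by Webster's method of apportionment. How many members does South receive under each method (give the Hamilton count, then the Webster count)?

13 and 12

Hamilton: Lowland 2, North 6, South 13.
Webster: Lowland 3, North 6, South 12.
South gets 13 under Hamilton and 12 under Webster.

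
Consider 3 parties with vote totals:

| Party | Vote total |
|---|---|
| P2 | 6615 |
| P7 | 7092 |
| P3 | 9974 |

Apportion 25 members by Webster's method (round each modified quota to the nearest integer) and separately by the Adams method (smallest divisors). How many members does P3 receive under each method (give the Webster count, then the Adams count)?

11 and 10

Webster: P2 7, P7 7, P3 11.
Adams: P2 7, P7 8, P3 10.
P3 gets 11 under Webster and 10 under Adams.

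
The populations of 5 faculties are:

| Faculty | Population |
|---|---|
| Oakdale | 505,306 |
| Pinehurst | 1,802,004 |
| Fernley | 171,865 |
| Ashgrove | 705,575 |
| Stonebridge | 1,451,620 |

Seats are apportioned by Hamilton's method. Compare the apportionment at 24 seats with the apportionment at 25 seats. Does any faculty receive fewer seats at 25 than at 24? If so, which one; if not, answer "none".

none

At 24 seats: Oakdale 3, Pinehurst 9, Fernley 1, Ashgrove 4, Stonebridge 7.
At 25 seats: Oakdale 3, Pinehurst 9, Fernley 1, Ashgrove 4, Stonebridge 8.
No faculty's allocation decreased.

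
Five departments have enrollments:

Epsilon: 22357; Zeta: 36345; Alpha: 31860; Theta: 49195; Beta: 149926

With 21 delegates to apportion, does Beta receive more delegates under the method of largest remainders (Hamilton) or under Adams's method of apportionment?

Hamilton

Hamilton: Epsilon 2, Zeta 3, Alpha 2, Theta 3, Beta 11.
Adams: Epsilon 2, Zeta 3, Alpha 2, Theta 4, Beta 10.
Beta gets 11 under Hamilton and 10 under Adams.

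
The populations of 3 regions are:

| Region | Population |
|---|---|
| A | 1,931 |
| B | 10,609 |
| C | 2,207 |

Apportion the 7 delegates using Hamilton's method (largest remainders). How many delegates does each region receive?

Total 14747; standard divisor 14747/7 ≈ 2106.714.
Standard quotas: A 0.9166, B 5.0358, C 1.0476.
Lower quotas: A 0, B 5, C 1 (sum 6, leaving 1 seat).
Remainders in descending order: A 0.9166, C 0.0476, B 0.0358.
Largest remainder: A receives the extra seat.

A 1, B 5, C 1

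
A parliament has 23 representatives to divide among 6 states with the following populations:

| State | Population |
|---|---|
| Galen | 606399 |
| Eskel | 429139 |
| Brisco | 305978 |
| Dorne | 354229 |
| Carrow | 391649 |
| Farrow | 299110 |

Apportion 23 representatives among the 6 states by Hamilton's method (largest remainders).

Galen 6, Eskel 4, Brisco 3, Dorne 3, Carrow 4, Farrow 3

Total 2386504; standard divisor 2386504/23 ≈ 103761.043.
Standard quotas: Galen 5.8442, Eskel 4.1358, Brisco 2.9489, Dorne 3.4139, Carrow 3.7745, Farrow 2.8827.
Lower quotas: Galen 5, Eskel 4, Brisco 2, Dorne 3, Carrow 3, Farrow 2 (sum 19, leaving 4 seats).
Remainders in descending order: Brisco 0.9489, Farrow 0.8827, Galen 0.8442, Carrow 0.7745, Dorne 0.4139, Eskel 0.1358.
The surplus seats go to Brisco, Farrow, Galen, Carrow.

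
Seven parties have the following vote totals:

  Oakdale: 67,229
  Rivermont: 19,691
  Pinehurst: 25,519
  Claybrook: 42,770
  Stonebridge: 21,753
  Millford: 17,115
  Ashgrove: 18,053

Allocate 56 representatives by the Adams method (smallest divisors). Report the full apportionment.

Oakdale=17; Rivermont=5; Pinehurst=7; Claybrook=11; Stonebridge=6; Millford=5; Ashgrove=5

Standard divisor 212130/56 ≈ 3788.036; standard quotas: Oakdale 17.748, Rivermont 5.198, Pinehurst 6.737, Claybrook 11.291, Stonebridge 5.743, Millford 4.518, Ashgrove 4.766.
Rounding up gives 18, 6, 7, 12, 6, 5, 5 = 59 seats, so the divisor must be adjusted.
With modified divisor 4100: modified quotas Oakdale 16.397, Rivermont 4.803, Pinehurst 6.224, Claybrook 10.432, Stonebridge 5.306, Millford 4.174, Ashgrove 4.403.
Rounding up: Oakdale 17, Rivermont 5, Pinehurst 7, Claybrook 11, Stonebridge 6, Millford 5, Ashgrove 5 (total 56).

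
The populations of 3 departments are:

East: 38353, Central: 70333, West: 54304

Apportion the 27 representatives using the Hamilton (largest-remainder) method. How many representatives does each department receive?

Total 162990; standard divisor 162990/27 ≈ 6036.667.
Standard quotas: East 6.3533, Central 11.6510, West 8.9957.
Lower quotas: East 6, Central 11, West 8 (sum 25, leaving 2 seats).
Remainders in descending order: West 0.9957, Central 0.6510, East 0.3533.
Largest remainders: West, Central receive the extra seats.

East: 6, Central: 12, West: 9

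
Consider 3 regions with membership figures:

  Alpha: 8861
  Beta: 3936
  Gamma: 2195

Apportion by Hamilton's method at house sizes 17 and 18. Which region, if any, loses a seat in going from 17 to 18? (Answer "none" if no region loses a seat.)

At 17 seats: Alpha 10, Beta 4, Gamma 3.
At 18 seats: Alpha 11, Beta 5, Gamma 2.
Gamma drops from 3 to 2.

Gamma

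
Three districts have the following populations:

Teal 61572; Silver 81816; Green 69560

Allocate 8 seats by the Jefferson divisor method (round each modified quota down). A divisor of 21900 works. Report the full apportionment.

Teal 2; Silver 3; Green 3

With modified divisor 21900: modified quotas Teal 2.812, Silver 3.736, Green 3.176.
Rounding down: Teal 2, Silver 3, Green 3 (total 8).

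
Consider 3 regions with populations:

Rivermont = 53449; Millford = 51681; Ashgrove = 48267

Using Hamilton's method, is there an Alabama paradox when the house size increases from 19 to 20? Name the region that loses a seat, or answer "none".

At 19 seats: Rivermont 7, Millford 6, Ashgrove 6.
At 20 seats: Rivermont 7, Millford 7, Ashgrove 6.
No region's allocation decreased.

none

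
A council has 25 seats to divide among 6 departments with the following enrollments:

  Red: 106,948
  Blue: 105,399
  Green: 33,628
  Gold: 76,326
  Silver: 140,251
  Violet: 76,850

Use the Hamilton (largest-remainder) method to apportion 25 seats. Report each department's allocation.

The standard divisor is 539402/25 ≈ 21576.08.
Standard quotas: Red 4.9568, Blue 4.8850, Green 1.5586, Gold 3.5375, Silver 6.5003, Violet 3.5618.
Lower quotas: Red 4, Blue 4, Green 1, Gold 3, Silver 6, Violet 3 (sum 21, leaving 4 seats).
Remainders in descending order: Red 0.9568, Blue 0.8850, Violet 0.5618, Green 0.5586, Gold 0.5375, Silver 0.5003.
Largest remainders: Red, Blue, Violet, Green receive the extra seats.

Red=5; Blue=5; Green=2; Gold=3; Silver=6; Violet=4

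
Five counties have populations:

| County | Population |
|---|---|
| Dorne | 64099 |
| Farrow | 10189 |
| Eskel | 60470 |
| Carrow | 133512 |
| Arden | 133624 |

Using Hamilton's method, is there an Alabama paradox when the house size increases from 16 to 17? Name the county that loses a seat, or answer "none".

Eskel

At 16 seats: Dorne 3, Farrow 0, Eskel 3, Carrow 5, Arden 5.
At 17 seats: Dorne 3, Farrow 0, Eskel 2, Carrow 6, Arden 6.
Eskel drops from 3 to 2.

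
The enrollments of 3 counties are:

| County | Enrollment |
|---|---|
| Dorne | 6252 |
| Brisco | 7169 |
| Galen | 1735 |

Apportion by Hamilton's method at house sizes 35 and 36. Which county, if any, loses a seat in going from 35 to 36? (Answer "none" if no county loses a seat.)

none

At 35 seats: Dorne 14, Brisco 17, Galen 4.
At 36 seats: Dorne 15, Brisco 17, Galen 4.
No county's allocation decreased.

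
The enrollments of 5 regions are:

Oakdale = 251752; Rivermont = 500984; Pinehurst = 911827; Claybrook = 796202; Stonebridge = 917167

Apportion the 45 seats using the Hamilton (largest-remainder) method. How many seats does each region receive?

Oakdale=3, Rivermont=7, Pinehurst=12, Claybrook=11, Stonebridge=12

Standard divisor: 3377932 ÷ 45 ≈ 75065.156.
Standard quotas: Oakdale 3.3538, Rivermont 6.6740, Pinehurst 12.1471, Claybrook 10.6068, Stonebridge 12.2183.
Lower quotas: Oakdale 3, Rivermont 6, Pinehurst 12, Claybrook 10, Stonebridge 12 (sum 43, leaving 2 seats).
Remainders in descending order: Rivermont 0.6740, Claybrook 0.6068, Oakdale 0.3538, Stonebridge 0.2183, Pinehurst 0.1471.
Largest remainders: Rivermont, Claybrook receive the extra seats.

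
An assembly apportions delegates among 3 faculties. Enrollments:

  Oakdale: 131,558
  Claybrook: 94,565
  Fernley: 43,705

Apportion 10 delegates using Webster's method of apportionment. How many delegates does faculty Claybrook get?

3

Standard divisor 269828/10 ≈ 26982.8; standard quotas: Oakdale 4.876, Claybrook 3.505, Fernley 1.620.
Rounding to the nearest integer gives 5, 4, 2 = 11 seats, so the divisor must be adjusted.
With modified divisor 28100: modified quotas Oakdale 4.682, Claybrook 3.365, Fernley 1.555.
Rounding to the nearest integer: Oakdale 5, Claybrook 3, Fernley 2 (total 10).
Claybrook receives 3.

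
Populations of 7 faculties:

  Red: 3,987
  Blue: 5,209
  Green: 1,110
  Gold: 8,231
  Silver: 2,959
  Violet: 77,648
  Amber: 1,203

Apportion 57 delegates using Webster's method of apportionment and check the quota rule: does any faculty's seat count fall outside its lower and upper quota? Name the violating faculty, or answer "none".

Standard quotas: Red 2.265, Blue 2.959, Green 0.631, Gold 4.675, Silver 1.681, Violet 44.106, Amber 0.683.
Webster allocation: Red 2, Blue 3, Green 1, Gold 5, Silver 2, Violet 43, Amber 1.
Violet has quota 44.106 (lower 44, upper 45) but receives 43 — outside the quota interval.

Violet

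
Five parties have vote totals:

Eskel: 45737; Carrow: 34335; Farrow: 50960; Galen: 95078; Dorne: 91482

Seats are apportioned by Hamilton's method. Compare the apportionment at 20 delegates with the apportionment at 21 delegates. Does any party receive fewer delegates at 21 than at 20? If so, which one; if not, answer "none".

At 20 seats: Eskel 3, Carrow 2, Farrow 3, Galen 6, Dorne 6.
At 21 seats: Eskel 3, Carrow 2, Farrow 4, Galen 6, Dorne 6.
No party's allocation decreased.

none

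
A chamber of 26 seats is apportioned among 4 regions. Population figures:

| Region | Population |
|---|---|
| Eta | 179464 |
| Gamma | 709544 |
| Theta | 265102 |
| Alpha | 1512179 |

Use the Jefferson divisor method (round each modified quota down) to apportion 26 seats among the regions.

Standard divisor 2666289/26 ≈ 102549.577; standard quotas: Eta 1.750, Gamma 6.919, Theta 2.585, Alpha 14.746.
Rounding down gives 1, 6, 2, 14 = 23 seats, so the divisor must be adjusted.
With modified divisor 92100: modified quotas Eta 1.949, Gamma 7.704, Theta 2.878, Alpha 16.419.
Rounding down: Eta 1, Gamma 7, Theta 2, Alpha 16 (total 26).

Eta 1, Gamma 7, Theta 2, Alpha 16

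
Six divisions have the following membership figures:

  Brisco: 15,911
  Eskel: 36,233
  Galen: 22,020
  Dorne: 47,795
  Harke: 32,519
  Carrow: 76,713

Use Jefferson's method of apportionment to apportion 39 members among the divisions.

Standard divisor 231191/39 ≈ 5927.974; standard quotas: Brisco 2.684, Eskel 6.112, Galen 3.715, Dorne 8.063, Harke 5.486, Carrow 12.941.
Rounding down gives 2, 6, 3, 8, 5, 12 = 36 seats, so the divisor must be adjusted.
With modified divisor 5450: modified quotas Brisco 2.919, Eskel 6.648, Galen 4.040, Dorne 8.770, Harke 5.967, Carrow 14.076.
Rounding down: Brisco 2, Eskel 6, Galen 4, Dorne 8, Harke 5, Carrow 14 (total 39).

Brisco: 2, Eskel: 6, Galen: 4, Dorne: 8, Harke: 5, Carrow: 14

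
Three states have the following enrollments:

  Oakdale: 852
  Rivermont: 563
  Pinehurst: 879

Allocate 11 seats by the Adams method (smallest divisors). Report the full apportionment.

Oakdale 4, Rivermont 3, Pinehurst 4

Standard divisor 2294/11 ≈ 208.545; standard quotas: Oakdale 4.085, Rivermont 2.700, Pinehurst 4.215.
Rounding up gives 5, 3, 5 = 13 seats, so the divisor must be adjusted.
With modified divisor 250: modified quotas Oakdale 3.408, Rivermont 2.252, Pinehurst 3.516.
Rounding up: Oakdale 4, Rivermont 3, Pinehurst 4 (total 11).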